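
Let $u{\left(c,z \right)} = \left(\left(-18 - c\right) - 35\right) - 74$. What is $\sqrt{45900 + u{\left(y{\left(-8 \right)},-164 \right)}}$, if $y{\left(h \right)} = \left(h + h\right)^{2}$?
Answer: $\sqrt{45517} \approx 213.35$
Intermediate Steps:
$y{\left(h \right)} = 4 h^{2}$ ($y{\left(h \right)} = \left(2 h\right)^{2} = 4 h^{2}$)
$u{\left(c,z \right)} = -127 - c$ ($u{\left(c,z \right)} = \left(-53 - c\right) - 74 = -127 - c$)
$\sqrt{45900 + u{\left(y{\left(-8 \right)},-164 \right)}} = \sqrt{45900 - \left(127 + 4 \left(-8\right)^{2}\right)} = \sqrt{45900 - \left(127 + 4 \cdot 64\right)} = \sqrt{45900 - 383} = \sqrt{45517}$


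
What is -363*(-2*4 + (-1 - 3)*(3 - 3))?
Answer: 2904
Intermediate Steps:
-363*(-2*4 + (-1 - 3)*(3 - 3)) = -363*(-8 - 4*0) = -363*(-8 + 0) = -363*(-8) = 2904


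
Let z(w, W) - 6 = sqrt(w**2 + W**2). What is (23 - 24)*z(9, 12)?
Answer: -21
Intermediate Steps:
z(w, W) = 6 + sqrt(W**2 + w**2) (z(w, W) = 6 + sqrt(w**2 + W**2) = 6 + sqrt(W**2 + w**2))
(23 - 24)*z(9, 12) = (23 - 24)*(6 + sqrt(12**2 + 9**2)) = -(6 + sqrt(144 + 81)) = -(6 + sqrt(225)) = -(6 + 15) = -1*21 = -21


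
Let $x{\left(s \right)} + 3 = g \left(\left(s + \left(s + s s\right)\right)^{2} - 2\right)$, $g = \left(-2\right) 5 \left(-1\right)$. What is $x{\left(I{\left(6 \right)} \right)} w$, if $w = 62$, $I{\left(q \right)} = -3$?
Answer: $4154$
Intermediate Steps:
$g = 10$ ($g = \left(-10\right) \left(-1\right) = 10$)
$x{\left(s \right)} = -23 + 10 \left(s^{2} + 2 s\right)^{2}$ ($x{\left(s \right)} = -3 + 10 \left(\left(s + \left(s + s s\right)\right)^{2} - 2\right) = -3 + 10 \left(\left(s + \left(s + s^{2}\right)\right)^{2} - 2\right) = -3 + 10 \left(\left(s^{2} + 2 s\right)^{2} - 2\right) = -3 + 10 \left(-2 + \left(s^{2} + 2 s\right)^{2}\right) = -3 + \left(-20 + 10 \left(s^{2} + 2 s\right)^{2}\right) = -23 + 10 \left(s^{2} + 2 s\right)^{2}$)
$x{\left(I{\left(6 \right)} \right)} w = \left(-23 + 10 \left(-3\right)^{2} \left(2 - 3\right)^{2}\right) 62 = \left(-23 + 10 \cdot 9 \left(-1\right)^{2}\right) 62 = \left(-23 + 10 \cdot 9 \cdot 1\right) 62 = \left(-23 + 90\right) 62 = 67 \cdot 62 = 4154$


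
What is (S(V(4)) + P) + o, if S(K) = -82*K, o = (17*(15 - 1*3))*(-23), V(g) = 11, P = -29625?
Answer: -35219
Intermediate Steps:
o = -4692 (o = (17*(15 - 3))*(-23) = (17*12)*(-23) = 204*(-23) = -4692)
(S(V(4)) + P) + o = (-82*11 - 29625) - 4692 = (-902 - 29625) - 4692 = -30527 - 4692 = -35219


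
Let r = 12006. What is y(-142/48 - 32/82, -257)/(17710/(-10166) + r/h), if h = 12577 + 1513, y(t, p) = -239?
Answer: 372109855/1385662 ≈ 268.54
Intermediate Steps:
h = 14090
y(-142/48 - 32/82, -257)/(17710/(-10166) + r/h) = -239/(17710/(-10166) + 12006/14090) = -239/(17710*(-1/10166) + 12006*(1/14090)) = -239/(-385/221 + 6003/7045) = -239/(-1385662/1556945) = -239*(-1556945/1385662) = 372109855/1385662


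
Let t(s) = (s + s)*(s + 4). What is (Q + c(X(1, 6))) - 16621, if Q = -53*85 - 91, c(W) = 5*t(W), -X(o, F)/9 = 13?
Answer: 110993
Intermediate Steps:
X(o, F) = -117 (X(o, F) = -9*13 = -117)
t(s) = 2*s*(4 + s) (t(s) = (2*s)*(4 + s) = 2*s*(4 + s))
c(W) = 10*W*(4 + W) (c(W) = 5*(2*W*(4 + W)) = 10*W*(4 + W))
Q = -4596 (Q = -4505 - 91 = -4596)
(Q + c(X(1, 6))) - 16621 = (-4596 + 10*(-117)*(4 - 117)) - 16621 = (-4596 + 10*(-117)*(-113)) - 16621 = (-4596 + 132210) - 16621 = 127614 - 16621 = 110993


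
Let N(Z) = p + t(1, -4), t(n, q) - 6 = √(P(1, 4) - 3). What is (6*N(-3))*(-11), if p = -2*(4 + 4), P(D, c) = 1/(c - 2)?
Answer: 660 - 33*I*√10 ≈ 660.0 - 104.36*I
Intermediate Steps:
P(D, c) = 1/(-2 + c)
t(n, q) = 6 + I*√10/2 (t(n, q) = 6 + √(1/(-2 + 4) - 3) = 6 + √(1/2 - 3) = 6 + √(½ - 3) = 6 + √(-5/2) = 6 + I*√10/2)
p = -16 (p = -2*8 = -16)
N(Z) = -10 + I*√10/2 (N(Z) = -16 + (6 + I*√10/2) = -10 + I*√10/2)
(6*N(-3))*(-11) = (6*(-10 + I*√10/2))*(-11) = (-60 + 3*I*√10)*(-11) = 660 - 33*I*√10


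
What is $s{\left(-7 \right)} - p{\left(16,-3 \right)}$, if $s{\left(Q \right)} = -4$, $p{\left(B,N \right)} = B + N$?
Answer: $-17$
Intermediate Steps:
$s{\left(-7 \right)} - p{\left(16,-3 \right)} = -4 - \left(16 - 3\right) = -4 - 13 = -17$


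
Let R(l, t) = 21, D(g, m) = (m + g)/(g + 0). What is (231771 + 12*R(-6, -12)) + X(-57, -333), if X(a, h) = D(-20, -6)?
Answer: 2320243/10 ≈ 2.3202e+5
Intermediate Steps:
D(g, m) = (g + m)/g
X(a, h) = 13/10 (X(a, h) = (-20 - 6)/(-20) = -1/20*(-26) = 13/10)
(231771 + 12*R(-6, -12)) + X(-57, -333) = (231771 + 12*21) + 13/10 = (231771 + 252) + 13/10 = 232023 + 13/10 = 2320243/10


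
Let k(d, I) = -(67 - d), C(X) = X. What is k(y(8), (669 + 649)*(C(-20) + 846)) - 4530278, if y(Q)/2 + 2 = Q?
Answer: -4530333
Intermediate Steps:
y(Q) = -4 + 2*Q
k(d, I) = -67 + d
k(y(8), (669 + 649)*(C(-20) + 846)) - 4530278 = (-67 + (-4 + 2*8)) - 4530278 = (-67 + (-4 + 16)) - 4530278 = (-67 + 12) - 4530278 = -55 - 4530278 = -4530333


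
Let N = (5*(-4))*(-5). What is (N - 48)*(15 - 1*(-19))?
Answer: 1768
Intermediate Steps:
N = 100 (N = -20*(-5) = 100)
(N - 48)*(15 - 1*(-19)) = (100 - 48)*(15 - 1*(-19)) = 52*(15 + 19) = 52*34 = 1768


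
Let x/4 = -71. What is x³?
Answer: -22906304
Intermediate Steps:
x = -284 (x = 4*(-71) = -284)
x³ = (-284)³ = -22906304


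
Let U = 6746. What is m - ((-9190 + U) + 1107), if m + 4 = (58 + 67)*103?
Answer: 14208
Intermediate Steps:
m = 12871 (m = -4 + (58 + 67)*103 = -4 + 125*103 = -4 + 12875 = 12871)
m - ((-9190 + U) + 1107) = 12871 - ((-9190 + 6746) + 1107) = 12871 - (-2444 + 1107) = 12871 - 1*(-1337) = 12871 + 1337 = 14208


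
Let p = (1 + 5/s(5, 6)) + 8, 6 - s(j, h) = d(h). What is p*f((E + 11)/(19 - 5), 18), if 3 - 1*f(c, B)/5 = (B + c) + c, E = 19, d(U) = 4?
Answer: -15525/14 ≈ -1108.9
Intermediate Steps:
s(j, h) = 2 (s(j, h) = 6 - 1*4 = 6 - 4 = 2)
p = 23/2 (p = (1 + 5/2) + 8 = 7/2 + 8 = 23/2 ≈ 11.500)
f(c, B) = 15 - 10*c - 5*B (f(c, B) = 15 - 5*((B + c) + c) = 15 - 5*(B + 2*c) = 15 + (-10*c - 5*B) = 15 - 10*c - 5*B)
p*f((E + 11)/(19 - 5), 18) = 23*(15 - 10*(19 + 11)/(19 - 5) - 5*18)/2 = 23*(15 - 300/14 - 90)/2 = 23*(15 - 10*15/7 - 90)/2 = 23*(15 - 150/7 - 90)/2 = (23/2)*(-675/7) = -15525/14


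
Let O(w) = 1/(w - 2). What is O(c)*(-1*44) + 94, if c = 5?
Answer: 238/3 ≈ 79.333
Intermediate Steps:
O(w) = 1/(-2 + w)
O(c)*(-1*44) + 94 = (-1*44)/(-2 + 5) + 94 = -44/3 + 94 = 238/3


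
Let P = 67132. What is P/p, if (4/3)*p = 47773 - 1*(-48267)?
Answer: 33566/36015 ≈ 0.93200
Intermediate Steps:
p = 72030 (p = 3*(47773 - 1*(-48267))/4 = 3*(47773 + 48267)/4 = (¾)*96040 = 72030)
P/p = 67132/72030 = 67132*(1/72030) = 33566/36015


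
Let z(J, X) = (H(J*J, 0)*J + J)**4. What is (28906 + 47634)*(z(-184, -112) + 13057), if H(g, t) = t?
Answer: 87733346836220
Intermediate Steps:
z(J, X) = J**4 (z(J, X) = (0*J + J)**4 = (0 + J)**4 = J**4)
(28906 + 47634)*(z(-184, -112) + 13057) = (28906 + 47634)*((-184)**4 + 13057) = 76540*(1146228736 + 13057) = 76540*1146241793 = 87733346836220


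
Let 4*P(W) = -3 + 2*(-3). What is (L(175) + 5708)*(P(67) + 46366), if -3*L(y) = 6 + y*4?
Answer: 1522400095/6 ≈ 2.5373e+8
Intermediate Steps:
L(y) = -2 - 4*y/3 (L(y) = -(6 + y*4)/3 = -(6 + 4*y)/3 = -2 - 4*y/3)
P(W) = -9/4 (P(W) = (-3 + 2*(-3))/4 = (-3 - 6)/4 = (¼)*(-9) = -9/4)
(L(175) + 5708)*(P(67) + 46366) = ((-2 - 4/3*175) + 5708)*(-9/4 + 46366) = ((-2 - 700/3) + 5708)*(185455/4) = (-706/3 + 5708)*(185455/4) = (16418/3)*(185455/4) = 1522400095/6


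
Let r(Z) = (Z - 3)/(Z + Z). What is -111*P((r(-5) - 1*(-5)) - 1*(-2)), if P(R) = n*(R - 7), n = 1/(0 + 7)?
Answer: -444/35 ≈ -12.686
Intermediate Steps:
r(Z) = (-3 + Z)/(2*Z) (r(Z) = (-3 + Z)/((2*Z)) = (-3 + Z)*(1/(2*Z)) = (-3 + Z)/(2*Z))
n = ⅐ (n = 1/7 = ⅐ ≈ 0.14286)
P(R) = -1 + R/7 (P(R) = (R - 7)/7 = (-7 + R)/7 = -1 + R/7)
-111*P((r(-5) - 1*(-5)) - 1*(-2)) = -111*(-1 + (((½)*(-3 - 5)/(-5) - 1*(-5)) - 1*(-2))/7) = -111*(-1 + (((½)*(-⅕)*(-8) + 5) + 2)/7) = -111*(-1 + ((⅘ + 5) + 2)/7) = -111*(-1 + (29/5 + 2)/7) = -111*(-1 + (⅐)*(39/5)) = -111*(-1 + 39/35) = -111*4/35 = -444/35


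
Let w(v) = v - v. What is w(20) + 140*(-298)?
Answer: -41720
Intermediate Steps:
w(v) = 0
w(20) + 140*(-298) = 0 + 140*(-298) = 0 - 41720 = -41720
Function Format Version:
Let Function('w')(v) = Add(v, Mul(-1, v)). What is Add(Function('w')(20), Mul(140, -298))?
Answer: -41720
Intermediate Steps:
Function('w')(v) = 0
Add(Function('w')(20), Mul(140, -298)) = Add(0, Mul(140, -298)) = Add(0, -41720) = -41720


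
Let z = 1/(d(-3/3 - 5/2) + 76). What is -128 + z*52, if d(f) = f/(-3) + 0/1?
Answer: -58952/463 ≈ -127.33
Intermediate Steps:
d(f) = -f/3 (d(f) = f*(-⅓) + 0*1 = -f/3 + 0 = -f/3)
z = 6/463 (z = 1/(-(-3/3 - 5/2)/3 + 76) = 1/(-(-3*⅓ - 5*½)/3 + 76) = 1/(-(-1 - 5/2)/3 + 76) = 1/(-⅓*(-7/2) + 76) = 1/(7/6 + 76) = 1/(463/6) = 6/463 ≈ 0.012959)
-128 + z*52 = -128 + (6/463)*52 = -128 + 312/463 = -58952/463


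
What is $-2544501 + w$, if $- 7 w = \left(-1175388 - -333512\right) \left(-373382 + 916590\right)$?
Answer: $65327995243$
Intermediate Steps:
$w = 65330539744$ ($w = - \frac{\left(-1175388 - -333512\right) \left(-373382 + 916590\right)}{7} = - \frac{\left(-1175388 + 333512\right) 543208}{7} = - \frac{\left(-841876\right) 543208}{7} = \left(- \frac{1}{7}\right) \left(-457313778208\right) = 65330539744$)
$-2544501 + w = -2544501 + 65330539744 = 65327995243$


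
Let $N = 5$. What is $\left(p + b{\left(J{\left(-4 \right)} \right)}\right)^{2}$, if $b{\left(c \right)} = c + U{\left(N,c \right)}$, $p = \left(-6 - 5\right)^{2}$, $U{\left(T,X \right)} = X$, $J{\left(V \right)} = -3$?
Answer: $13225$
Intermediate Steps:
$p = 121$ ($p = \left(-11\right)^{2} = 121$)
$b{\left(c \right)} = 2 c$ ($b{\left(c \right)} = c + c = 2 c$)
$\left(p + b{\left(J{\left(-4 \right)} \right)}\right)^{2} = \left(121 + 2 \left(-3\right)\right)^{2} = \left(121 - 6\right)^{2} = 115^{2} = 13225$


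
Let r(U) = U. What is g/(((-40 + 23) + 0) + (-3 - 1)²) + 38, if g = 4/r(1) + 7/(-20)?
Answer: 687/20 ≈ 34.350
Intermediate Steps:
g = 73/20 (g = 4/1 + 7/(-20) = 4*1 + 7*(-1/20) = 4 - 7/20 = 73/20 ≈ 3.6500)
g/(((-40 + 23) + 0) + (-3 - 1)²) + 38 = 73/(20*(((-40 + 23) + 0) + (-3 - 1)²)) + 38 = 73/(20*((-17 + 0) + (-4)²)) + 38 = 73/(20*(-17 + 16)) + 38 = (73/20)/(-1) + 38 = (73/20)*(-1) + 38 = -73/20 + 38 = 687/20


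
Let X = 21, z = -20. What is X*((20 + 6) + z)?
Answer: 126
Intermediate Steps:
X*((20 + 6) + z) = 21*((20 + 6) - 20) = 21*(26 - 20) = 21*6 = 126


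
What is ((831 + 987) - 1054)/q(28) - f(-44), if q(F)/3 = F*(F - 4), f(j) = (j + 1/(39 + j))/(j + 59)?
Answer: 41903/12600 ≈ 3.3256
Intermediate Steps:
f(j) = (j + 1/(39 + j))/(59 + j)
q(F) = 3*F*(-4 + F) (q(F) = 3*(F*(F - 4)) = 3*(F*(-4 + F)) = 3*F*(-4 + F))
((831 + 987) - 1054)/q(28) - f(-44) = ((831 + 987) - 1054)/((3*28*(-4 + 28))) - (1 + (-44)² + 39*(-44))/(2301 + (-44)² + 98*(-44)) = (1818 - 1054)/((3*28*24)) - (1 + 1936 - 1716)/(2301 + 1936 - 4312) = 764/2016 - 221/(-75) = 764*(1/2016) - (-1)*221/75 = 191/504 - 1*(-221/75) = 191/504 + 221/75 = 41903/12600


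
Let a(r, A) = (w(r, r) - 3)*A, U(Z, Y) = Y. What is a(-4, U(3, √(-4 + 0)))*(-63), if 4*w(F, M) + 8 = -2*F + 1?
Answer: 693*I/2 ≈ 346.5*I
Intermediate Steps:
w(F, M) = -7/4 - F/2 (w(F, M) = -2 + (-2*F + 1)/4 = -2 + (1 - 2*F)/4 = -2 + (¼ - F/2) = -7/4 - F/2)
a(r, A) = A*(-19/4 - r/2) (a(r, A) = ((-7/4 - r/2) - 3)*A = (-19/4 - r/2)*A = A*(-19/4 - r/2))
a(-4, U(3, √(-4 + 0)))*(-63) = -√(-4 + 0)*(19 + 2*(-4))/4*(-63) = -√(-4)*(19 - 8)/4*(-63) = -¼*2*I*11*(-63) = -11*I/2*(-63) = 693*I/2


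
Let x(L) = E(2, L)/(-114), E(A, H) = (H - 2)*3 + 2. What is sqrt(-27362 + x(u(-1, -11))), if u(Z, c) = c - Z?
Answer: I*sqrt(88898169)/57 ≈ 165.41*I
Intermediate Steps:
E(A, H) = -4 + 3*H (E(A, H) = (-2 + H)*3 + 2 = (-6 + 3*H) + 2 = -4 + 3*H)
x(L) = 2/57 - L/38 (x(L) = (-4 + 3*L)/(-114) = (-4 + 3*L)*(-1/114) = 2/57 - L/38)
sqrt(-27362 + x(u(-1, -11))) = sqrt(-27362 + (2/57 - (-11 - 1*(-1))/38)) = sqrt(-27362 + (2/57 - (-11 + 1)/38)) = sqrt(-27362 + (2/57 - 1/38*(-10))) = sqrt(-27362 + (2/57 + 5/19)) = sqrt(-27362 + 17/57) = sqrt(-1559617/57) = I*sqrt(88898169)/57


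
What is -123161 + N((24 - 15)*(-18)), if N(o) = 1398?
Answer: -121763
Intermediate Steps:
-123161 + N((24 - 15)*(-18)) = -123161 + 1398 = -121763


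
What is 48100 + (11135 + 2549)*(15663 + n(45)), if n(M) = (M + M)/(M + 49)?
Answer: 10076503604/47 ≈ 2.1439e+8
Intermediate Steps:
n(M) = 2*M/(49 + M) (n(M) = (2*M)/(49 + M) = 2*M/(49 + M))
48100 + (11135 + 2549)*(15663 + n(45)) = 48100 + (11135 + 2549)*(15663 + 2*45/(49 + 45)) = 48100 + 13684*(15663 + 2*45/94) = 48100 + 13684*(15663 + 2*45*(1/94)) = 48100 + 13684*(15663 + 45/47) = 48100 + 13684*(736206/47) = 48100 + 10074242904/47 = 10076503604/47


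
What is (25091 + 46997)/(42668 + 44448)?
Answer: 18022/21779 ≈ 0.82749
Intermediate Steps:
(25091 + 46997)/(42668 + 44448) = 72088/87116 = 72088*(1/87116) = 18022/21779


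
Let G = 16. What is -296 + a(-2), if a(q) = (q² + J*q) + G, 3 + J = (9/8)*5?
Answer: -1125/4 ≈ -281.25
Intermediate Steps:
J = 21/8 (J = -3 + (9/8)*5 = -3 + 45/8 = 21/8 ≈ 2.6250)
a(q) = 16 + q² + 21*q/8 (a(q) = (q² + 21*q/8) + 16 = 16 + q² + 21*q/8)
-296 + a(-2) = -296 + (16 + (-2)² + (21/8)*(-2)) = -296 + (16 + 4 - 21/4) = -296 + 59/4 = -1125/4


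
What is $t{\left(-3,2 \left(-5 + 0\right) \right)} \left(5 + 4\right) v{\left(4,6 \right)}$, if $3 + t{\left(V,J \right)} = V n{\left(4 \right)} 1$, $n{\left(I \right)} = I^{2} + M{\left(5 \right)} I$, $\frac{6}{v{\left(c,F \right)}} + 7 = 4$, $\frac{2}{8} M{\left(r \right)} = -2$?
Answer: $-810$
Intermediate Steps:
$M{\left(r \right)} = -8$ ($M{\left(r \right)} = 4 \left(-2\right) = -8$)
$v{\left(c,F \right)} = -2$ ($v{\left(c,F \right)} = \frac{6}{-7 + 4} = \frac{6}{-3} = 6 \left(- \frac{1}{3}\right) = -2$)
$n{\left(I \right)} = I^{2} - 8 I$
$t{\left(V,J \right)} = -3 - 16 V$ ($t{\left(V,J \right)} = -3 + V 4 \left(-8 + 4\right) 1 = -3 + V 4 \left(-4\right) 1 = -3 + V \left(-16\right) 1 = -3 + - 16 V 1 = -3 - 16 V$)
$t{\left(-3,2 \left(-5 + 0\right) \right)} \left(5 + 4\right) v{\left(4,6 \right)} = \left(-3 - -48\right) \left(5 + 4\right) \left(-2\right) = \left(-3 + 48\right) 9 \left(-2\right) = 45 \left(-18\right) = -810$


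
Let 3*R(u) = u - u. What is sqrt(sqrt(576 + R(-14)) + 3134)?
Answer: sqrt(3158) ≈ 56.196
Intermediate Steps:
R(u) = 0 (R(u) = (u - u)/3 = (1/3)*0 = 0)
sqrt(sqrt(576 + R(-14)) + 3134) = sqrt(sqrt(576 + 0) + 3134) = sqrt(sqrt(576) + 3134) = sqrt(24 + 3134) = sqrt(3158)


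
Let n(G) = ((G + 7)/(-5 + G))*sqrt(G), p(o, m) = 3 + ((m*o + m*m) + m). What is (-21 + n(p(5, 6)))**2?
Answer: 26652/49 - 246*sqrt(3) ≈ 117.83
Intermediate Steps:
p(o, m) = 3 + m + m**2 + m*o (p(o, m) = 3 + ((m*o + m**2) + m) = 3 + ((m**2 + m*o) + m) = 3 + (m + m**2 + m*o) = 3 + m + m**2 + m*o)
n(G) = sqrt(G)*(7 + G)/(-5 + G) (n(G) = ((7 + G)/(-5 + G))*sqrt(G) = sqrt(G)*(7 + G)/(-5 + G))
(-21 + n(p(5, 6)))**2 = (-21 + sqrt(3 + 6 + 6**2 + 6*5)*(7 + (3 + 6 + 6**2 + 6*5))/(-5 + (3 + 6 + 6**2 + 6*5)))**2 = (-21 + sqrt(3 + 6 + 36 + 30)*(7 + (3 + 6 + 36 + 30))/(-5 + (3 + 6 + 36 + 30)))**2 = (-21 + sqrt(75)*(7 + 75)/(-5 + 75))**2 = (-21 + (5*sqrt(3))*82/70)**2 = (-21 + (5*sqrt(3))*(1/70)*82)**2 = (-21 + 41*sqrt(3)/7)**2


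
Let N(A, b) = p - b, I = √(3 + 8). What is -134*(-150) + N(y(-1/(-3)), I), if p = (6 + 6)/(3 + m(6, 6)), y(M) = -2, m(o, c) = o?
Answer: 60304/3 - √11 ≈ 20098.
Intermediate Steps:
I = √11 ≈ 3.3166
p = 4/3 (p = (6 + 6)/(3 + 6) = 12/9 = 12*(⅑) = 4/3 ≈ 1.3333)
N(A, b) = 4/3 - b
-134*(-150) + N(y(-1/(-3)), I) = -134*(-150) + (4/3 - √11) = 20100 + (4/3 - √11) = 60304/3 - √11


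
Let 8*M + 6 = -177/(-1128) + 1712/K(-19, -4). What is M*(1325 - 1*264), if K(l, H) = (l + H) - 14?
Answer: -769226061/111296 ≈ -6911.5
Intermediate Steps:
K(l, H) = -14 + H + l (K(l, H) = (H + l) - 14 = -14 + H + l)
M = -725001/111296 (M = -¾ + (-177/(-1128) + 1712/(-14 - 4 - 19))/8 = -¾ + (-177*(-1/1128) + 1712/(-37))/8 = -¾ + (59/376 + 1712*(-1/37))/8 = -¾ + (59/376 - 1712/37)/8 = -¾ + (⅛)*(-641529/13912) = -¾ - 641529/111296 = -725001/111296 ≈ -6.5142)
M*(1325 - 1*264) = -725001*(1325 - 1*264)/111296 = -725001*(1325 - 264)/111296 = -725001/111296*1061 = -769226061/111296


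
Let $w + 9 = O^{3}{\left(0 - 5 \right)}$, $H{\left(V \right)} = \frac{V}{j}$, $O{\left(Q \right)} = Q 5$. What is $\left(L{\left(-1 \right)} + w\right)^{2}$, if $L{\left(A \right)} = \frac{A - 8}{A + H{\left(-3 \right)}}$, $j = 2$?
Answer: $\frac{6107735104}{25} \approx 2.4431 \cdot 10^{8}$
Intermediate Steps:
$O{\left(Q \right)} = 5 Q$
$H{\left(V \right)} = \frac{V}{2}$
$w = -15634$ ($w = -9 + \left(5 \left(0 - 5\right)\right)^{3} = -9 + \left(5 \left(-5\right)\right)^{3} = -9 + \left(-25\right)^{3} = -9 - 15625 = -15634$)
$L{\left(A \right)} = \frac{-8 + A}{- \frac{3}{2} + A}$ ($L{\left(A \right)} = \frac{A - 8}{A + \frac{1}{2} \left(-3\right)} = \frac{-8 + A}{A - \frac{3}{2}} = \frac{-8 + A}{- \frac{3}{2} + A}$)
$\left(L{\left(-1 \right)} + w\right)^{2} = \left(\frac{2 \left(-8 - 1\right)}{-3 + 2 \left(-1\right)} - 15634\right)^{2} = \left(2 \frac{1}{-3 - 2} \left(-9\right) - 15634\right)^{2} = \left(2 \frac{1}{-5} \left(-9\right) - 15634\right)^{2} = \left(2 \left(- \frac{1}{5}\right) \left(-9\right) - 15634\right)^{2} = \left(\frac{18}{5} - 15634\right)^{2} = \left(- \frac{78152}{5}\right)^{2} = \frac{6107735104}{25}$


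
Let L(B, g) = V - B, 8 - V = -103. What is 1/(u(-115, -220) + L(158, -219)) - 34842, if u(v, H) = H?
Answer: -9302815/267 ≈ -34842.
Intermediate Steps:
V = 111 (V = 8 - 1*(-103) = 8 + 103 = 111)
L(B, g) = 111 - B
1/(u(-115, -220) + L(158, -219)) - 34842 = 1/(-220 + (111 - 1*158)) - 34842 = 1/(-220 + (111 - 158)) - 34842 = 1/(-220 - 47) - 34842 = 1/(-267) - 34842 = -1/267 - 34842 = -9302815/267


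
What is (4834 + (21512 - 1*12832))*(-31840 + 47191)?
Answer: 207453414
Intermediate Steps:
(4834 + (21512 - 1*12832))*(-31840 + 47191) = (4834 + (21512 - 12832))*15351 = (4834 + 8680)*15351 = 13514*15351 = 207453414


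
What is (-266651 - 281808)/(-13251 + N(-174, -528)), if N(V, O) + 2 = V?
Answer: 548459/13427 ≈ 40.847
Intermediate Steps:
N(V, O) = -2 + V
(-266651 - 281808)/(-13251 + N(-174, -528)) = (-266651 - 281808)/(-13251 + (-2 - 174)) = -548459/(-13251 - 176) = -548459/(-13427) = -548459*(-1/13427) = 548459/13427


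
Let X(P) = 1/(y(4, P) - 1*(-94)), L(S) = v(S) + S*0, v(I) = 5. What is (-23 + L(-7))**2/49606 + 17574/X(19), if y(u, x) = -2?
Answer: 40101688986/24803 ≈ 1.6168e+6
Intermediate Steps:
L(S) = 5 (L(S) = 5 + S*0 = 5 + 0 = 5)
X(P) = 1/92 (X(P) = 1/(-2 - 1*(-94)) = 1/(-2 + 94) = 1/92)
(-23 + L(-7))**2/49606 + 17574/X(19) = (-23 + 5)**2/49606 + 17574/(1/92) = (-18)**2*(1/49606) + 17574*92 = 324*(1/49606) + 1616808 = 162/24803 + 1616808 = 40101688986/24803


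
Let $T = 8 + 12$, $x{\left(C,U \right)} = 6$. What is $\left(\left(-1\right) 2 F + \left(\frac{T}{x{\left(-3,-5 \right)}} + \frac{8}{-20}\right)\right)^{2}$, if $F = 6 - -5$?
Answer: $\frac{81796}{225} \approx 363.54$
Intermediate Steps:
$F = 11$ ($F = 6 + 5 = 11$)
$T = 20$
$\left(\left(-1\right) 2 F + \left(\frac{T}{x{\left(-3,-5 \right)}} + \frac{8}{-20}\right)\right)^{2} = \left(\left(-1\right) 2 \cdot 11 + \left(\frac{20}{6} + \frac{8}{-20}\right)\right)^{2} = \left(\left(-2\right) 11 + \left(20 \cdot \frac{1}{6} + 8 \left(- \frac{1}{20}\right)\right)\right)^{2} = \left(-22 + \left(\frac{10}{3} - \frac{2}{5}\right)\right)^{2} = \left(-22 + \frac{44}{15}\right)^{2} = \left(- \frac{286}{15}\right)^{2} = \frac{81796}{225}$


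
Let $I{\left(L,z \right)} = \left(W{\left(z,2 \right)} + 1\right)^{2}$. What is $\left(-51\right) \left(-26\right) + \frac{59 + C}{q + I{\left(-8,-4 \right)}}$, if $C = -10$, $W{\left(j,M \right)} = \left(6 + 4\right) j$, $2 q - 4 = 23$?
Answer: $\frac{4069592}{3069} \approx 1326.0$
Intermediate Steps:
$q = \frac{27}{2}$ ($q = 2 + \frac{1}{2} \cdot 23 = 2 + \frac{23}{2} = \frac{27}{2} \approx 13.5$)
$W{\left(j,M \right)} = 10 j$
$I{\left(L,z \right)} = \left(1 + 10 z\right)^{2}$ ($I{\left(L,z \right)} = \left(10 z + 1\right)^{2} = \left(1 + 10 z\right)^{2}$)
$\left(-51\right) \left(-26\right) + \frac{59 + C}{q + I{\left(-8,-4 \right)}} = \left(-51\right) \left(-26\right) + \frac{59 - 10}{\frac{27}{2} + \left(1 + 10 \left(-4\right)\right)^{2}} = 1326 + \frac{49}{\frac{27}{2} + \left(1 - 40\right)^{2}} = 1326 + \frac{49}{\frac{27}{2} + \left(-39\right)^{2}} = 1326 + \frac{49}{\frac{27}{2} + 1521} = 1326 + \frac{49}{\frac{3069}{2}} = 1326 + 49 \cdot \frac{2}{3069} = 1326 + \frac{98}{3069} = \frac{4069592}{3069}$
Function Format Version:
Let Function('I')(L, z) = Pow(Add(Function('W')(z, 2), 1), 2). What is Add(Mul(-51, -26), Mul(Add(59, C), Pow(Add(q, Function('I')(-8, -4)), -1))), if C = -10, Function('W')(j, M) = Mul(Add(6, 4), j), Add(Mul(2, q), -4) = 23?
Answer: Rational(4069592, 3069) ≈ 1326.0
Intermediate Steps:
q = Rational(27, 2) (q = Add(2, Mul(Rational(1, 2), 23)) = Add(2, Rational(23, 2)) = Rational(27, 2) ≈ 13.500)
Function('W')(j, M) = Mul(10, j)
Function('I')(L, z) = Pow(Add(1, Mul(10, z)), 2) (Function('I')(L, z) = Pow(Add(Mul(10, z), 1), 2) = Pow(Add(1, Mul(10, z)), 2))
Add(Mul(-51, -26), Mul(Add(59, C), Pow(Add(q, Function('I')(-8, -4)), -1))) = Add(Mul(-51, -26), Mul(Add(59, -10), Pow(Add(Rational(27, 2), Pow(Add(1, Mul(10, -4)), 2)), -1))) = Add(1326, Mul(49, Pow(Add(Rational(27, 2), Pow(Add(1, -40), 2)), -1))) = Add(1326, Mul(49, Pow(Add(Rational(27, 2), Pow(-39, 2)), -1))) = Add(1326, Mul(49, Pow(Add(Rational(27, 2), 1521), -1))) = Add(1326, Mul(49, Pow(Rational(3069, 2), -1))) = Add(1326, Mul(49, Rational(2, 3069))) = Add(1326, Rational(98, 3069)) = Rational(4069592, 3069)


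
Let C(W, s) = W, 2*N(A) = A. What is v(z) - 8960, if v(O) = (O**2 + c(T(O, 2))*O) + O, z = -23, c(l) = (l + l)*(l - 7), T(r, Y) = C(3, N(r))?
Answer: -7902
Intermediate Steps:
N(A) = A/2
T(r, Y) = 3
c(l) = 2*l*(-7 + l) (c(l) = (2*l)*(-7 + l) = 2*l*(-7 + l))
v(O) = O**2 - 23*O (v(O) = (O**2 + (2*3*(-7 + 3))*O) + O = (O**2 + (2*3*(-4))*O) + O = (O**2 - 24*O) + O = O**2 - 23*O)
v(z) - 8960 = -23*(-23 - 23) - 8960 = -23*(-46) - 8960 = 1058 - 8960 = -7902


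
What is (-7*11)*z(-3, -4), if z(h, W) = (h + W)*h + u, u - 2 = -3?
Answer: -1540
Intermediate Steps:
u = -1 (u = 2 - 3 = -1)
z(h, W) = -1 + h*(W + h) (z(h, W) = (h + W)*h - 1 = (W + h)*h - 1 = h*(W + h) - 1 = -1 + h*(W + h))
(-7*11)*z(-3, -4) = (-7*11)*(-1 + (-3)² - 4*(-3)) = -77*(-1 + 9 + 12) = -77*20 = -1540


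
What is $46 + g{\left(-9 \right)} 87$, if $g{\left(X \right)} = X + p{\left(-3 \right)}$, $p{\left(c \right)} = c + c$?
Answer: $-1259$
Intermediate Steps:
$p{\left(c \right)} = 2 c$
$g{\left(X \right)} = -6 + X$ ($g{\left(X \right)} = X + 2 \left(-3\right) = X - 6 = -6 + X$)
$46 + g{\left(-9 \right)} 87 = 46 + \left(-6 - 9\right) 87 = 46 - 1305 = -1259$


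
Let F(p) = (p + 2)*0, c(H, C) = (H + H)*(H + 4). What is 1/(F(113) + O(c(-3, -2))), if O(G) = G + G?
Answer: -1/12 ≈ -0.083333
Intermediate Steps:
c(H, C) = 2*H*(4 + H) (c(H, C) = (2*H)*(4 + H) = 2*H*(4 + H))
O(G) = 2*G
F(p) = 0 (F(p) = (2 + p)*0 = 0)
1/(F(113) + O(c(-3, -2))) = 1/(0 + 2*(2*(-3)*(4 - 3))) = 1/(0 + 2*(2*(-3)*1)) = 1/(0 + 2*(-6)) = 1/(0 - 12) = 1/(-12) = -1/12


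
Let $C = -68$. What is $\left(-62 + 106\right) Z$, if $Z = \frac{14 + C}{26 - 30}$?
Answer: $594$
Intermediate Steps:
$Z = \frac{27}{2}$ ($Z = \frac{14 - 68}{26 - 30} = - \frac{54}{-4} = \left(-54\right) \left(- \frac{1}{4}\right) = \frac{27}{2} \approx 13.5$)
$\left(-62 + 106\right) Z = \left(-62 + 106\right) \frac{27}{2} = 44 \cdot \frac{27}{2} = 594$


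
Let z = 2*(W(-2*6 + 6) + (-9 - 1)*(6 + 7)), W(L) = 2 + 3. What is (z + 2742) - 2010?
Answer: 482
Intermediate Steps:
W(L) = 5
z = -250 (z = 2*(5 + (-9 - 1)*(6 + 7)) = 2*(5 - 10*13) = 2*(5 - 130) = 2*(-125) = -250)
(z + 2742) - 2010 = (-250 + 2742) - 2010 = 2492 - 2010 = 482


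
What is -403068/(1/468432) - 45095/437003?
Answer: -82510514307205223/437003 ≈ -1.8881e+11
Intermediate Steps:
-403068/(1/468432) - 45095/437003 = -403068/1/468432 - 45095*1/437003 = -403068*468432 - 45095/437003 = -188809949376 - 45095/437003 = -82510514307205223/437003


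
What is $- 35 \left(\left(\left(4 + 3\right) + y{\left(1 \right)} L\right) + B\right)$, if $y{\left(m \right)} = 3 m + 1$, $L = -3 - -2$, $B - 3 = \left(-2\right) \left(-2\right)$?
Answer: $-350$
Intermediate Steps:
$B = 7$ ($B = 3 - -4 = 3 + 4 = 7$)
$L = -1$ ($L = -3 + 2 = -1$)
$y{\left(m \right)} = 1 + 3 m$
$- 35 \left(\left(\left(4 + 3\right) + y{\left(1 \right)} L\right) + B\right) = - 35 \left(\left(\left(4 + 3\right) + \left(1 + 3 \cdot 1\right) \left(-1\right)\right) + 7\right) = - 35 \left(\left(7 + \left(1 + 3\right) \left(-1\right)\right) + 7\right) = - 35 \left(\left(7 + 4 \left(-1\right)\right) + 7\right) = - 35 \left(\left(7 - 4\right) + 7\right) = - 35 \left(3 + 7\right) = \left(-35\right) 10 = -350$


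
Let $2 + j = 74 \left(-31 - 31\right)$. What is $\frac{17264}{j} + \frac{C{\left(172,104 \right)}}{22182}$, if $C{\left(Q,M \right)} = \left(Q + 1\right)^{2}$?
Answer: $- \frac{40929323}{16969230} \approx -2.412$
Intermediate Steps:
$C{\left(Q,M \right)} = \left(1 + Q\right)^{2}$
$j = -4590$ ($j = -2 + 74 \left(-31 - 31\right) = -2 + 74 \left(-62\right) = -2 - 4588 = -4590$)
$\frac{17264}{j} + \frac{C{\left(172,104 \right)}}{22182} = \frac{17264}{-4590} + \frac{\left(1 + 172\right)^{2}}{22182} = 17264 \left(- \frac{1}{4590}\right) + 173^{2} \cdot \frac{1}{22182} = - \frac{8632}{2295} + 29929 \cdot \frac{1}{22182} = - \frac{8632}{2295} + \frac{29929}{22182} = - \frac{40929323}{16969230}$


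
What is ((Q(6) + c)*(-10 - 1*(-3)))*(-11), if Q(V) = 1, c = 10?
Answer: 847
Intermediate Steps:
((Q(6) + c)*(-10 - 1*(-3)))*(-11) = ((1 + 10)*(-10 - 1*(-3)))*(-11) = (11*(-10 + 3))*(-11) = (11*(-7))*(-11) = -77*(-11) = 847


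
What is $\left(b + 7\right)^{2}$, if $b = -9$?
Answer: $4$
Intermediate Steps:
$\left(b + 7\right)^{2} = \left(-9 + 7\right)^{2} = \left(-2\right)^{2} = 4$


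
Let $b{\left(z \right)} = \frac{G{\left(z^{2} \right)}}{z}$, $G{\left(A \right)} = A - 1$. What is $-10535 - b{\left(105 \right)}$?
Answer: $- \frac{1117199}{105} \approx -10640.0$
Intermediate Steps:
$G{\left(A \right)} = -1 + A$
$b{\left(z \right)} = \frac{-1 + z^{2}}{z}$
$-10535 - b{\left(105 \right)} = -10535 - \left(105 - \frac{1}{105}\right) = -10535 - \frac{11024}{105} = - \frac{1117199}{105}$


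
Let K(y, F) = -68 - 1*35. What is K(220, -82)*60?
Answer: -6180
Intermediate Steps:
K(y, F) = -103 (K(y, F) = -68 - 35 = -103)
K(220, -82)*60 = -103*60 = -6180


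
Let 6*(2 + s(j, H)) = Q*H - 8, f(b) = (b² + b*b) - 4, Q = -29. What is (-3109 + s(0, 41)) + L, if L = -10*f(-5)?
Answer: -7541/2 ≈ -3770.5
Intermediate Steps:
f(b) = -4 + 2*b² (f(b) = (b² + b²) - 4 = 2*b² - 4 = -4 + 2*b²)
L = -460 (L = -10*(-4 + 2*(-5)²) = -10*(-4 + 2*25) = -10*(-4 + 50) = -10*46 = -460)
s(j, H) = -10/3 - 29*H/6 (s(j, H) = -2 + (-29*H - 8)/6 = -2 + (-8 - 29*H)/6 = -2 + (-4/3 - 29*H/6) = -10/3 - 29*H/6)
(-3109 + s(0, 41)) + L = (-3109 + (-10/3 - 29/6*41)) - 460 = (-3109 + (-10/3 - 1189/6)) - 460 = (-3109 - 403/2) - 460 = -6621/2 - 460 = -7541/2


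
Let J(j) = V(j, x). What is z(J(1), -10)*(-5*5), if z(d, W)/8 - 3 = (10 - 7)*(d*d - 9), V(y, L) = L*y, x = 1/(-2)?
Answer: 4650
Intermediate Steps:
x = -½ ≈ -0.50000
J(j) = -j/2
z(d, W) = -192 + 24*d² (z(d, W) = 24 + 8*((10 - 7)*(d*d - 9)) = 24 + 8*(3*(d² - 9)) = 24 + 8*(3*(-9 + d²)) = 24 + 8*(-27 + 3*d²) = 24 + (-216 + 24*d²) = -192 + 24*d²)
z(J(1), -10)*(-5*5) = (-192 + 24*(-½*1)²)*(-5*5) = (-192 + 24*(-½)²)*(-25) = (-192 + 24*(¼))*(-25) = (-192 + 6)*(-25) = -186*(-25) = 4650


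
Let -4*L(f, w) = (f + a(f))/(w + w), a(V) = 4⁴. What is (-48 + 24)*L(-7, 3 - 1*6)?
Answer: -249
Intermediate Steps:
a(V) = 256
L(f, w) = -(256 + f)/(8*w) (L(f, w) = -(f + 256)/(4*(w + w)) = -(256 + f)/(4*(2*w)) = -(256 + f)*1/(2*w)/4 = -(256 + f)/(8*w))
(-48 + 24)*L(-7, 3 - 1*6) = (-48 + 24)*((-256 - 1*(-7))/(8*(3 - 1*6))) = -3*(-256 + 7)/(3 - 6) = -3*(-249)/(-3) = -3*(-1)*(-249)/3 = -24*83/8 = -249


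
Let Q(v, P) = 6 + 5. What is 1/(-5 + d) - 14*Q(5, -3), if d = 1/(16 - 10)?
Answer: -4472/29 ≈ -154.21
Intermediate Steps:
Q(v, P) = 11
d = ⅙ (d = 1/6 = ⅙ ≈ 0.16667)
1/(-5 + d) - 14*Q(5, -3) = 1/(-5 + ⅙) - 14*11 = 1/(-29/6) - 154 = -6/29 - 154 = -4472/29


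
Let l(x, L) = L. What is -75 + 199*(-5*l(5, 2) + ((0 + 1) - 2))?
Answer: -2264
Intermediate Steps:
-75 + 199*(-5*l(5, 2) + ((0 + 1) - 2)) = -75 + 199*(-5*2 + ((0 + 1) - 2)) = -75 + 199*(-10 + (1 - 2)) = -75 + 199*(-10 - 1) = -75 + 199*(-11) = -75 - 2189 = -2264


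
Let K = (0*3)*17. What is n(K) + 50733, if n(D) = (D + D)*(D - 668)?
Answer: 50733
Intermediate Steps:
K = 0 (K = 0*17 = 0)
n(D) = 2*D*(-668 + D) (n(D) = (2*D)*(-668 + D) = 2*D*(-668 + D))
n(K) + 50733 = 2*0*(-668 + 0) + 50733 = 2*0*(-668) + 50733 = 0 + 50733 = 50733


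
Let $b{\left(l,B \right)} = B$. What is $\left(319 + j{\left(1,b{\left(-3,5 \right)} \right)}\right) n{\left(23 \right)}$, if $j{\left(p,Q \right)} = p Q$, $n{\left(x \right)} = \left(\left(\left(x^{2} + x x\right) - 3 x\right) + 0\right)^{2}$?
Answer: $316911204$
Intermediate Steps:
$n{\left(x \right)} = \left(- 3 x + 2 x^{2}\right)^{2}$ ($n{\left(x \right)} = \left(\left(\left(x^{2} + x^{2}\right) - 3 x\right) + 0\right)^{2} = \left(\left(2 x^{2} - 3 x\right) + 0\right)^{2} = \left(\left(- 3 x + 2 x^{2}\right) + 0\right)^{2} = \left(- 3 x + 2 x^{2}\right)^{2}$)
$j{\left(p,Q \right)} = Q p$
$\left(319 + j{\left(1,b{\left(-3,5 \right)} \right)}\right) n{\left(23 \right)} = \left(319 + 5 \cdot 1\right) 23^{2} \left(-3 + 2 \cdot 23\right)^{2} = \left(319 + 5\right) 529 \left(-3 + 46\right)^{2} = 324 \cdot 529 \cdot 43^{2} = 324 \cdot 529 \cdot 1849 = 324 \cdot 978121 = 316911204$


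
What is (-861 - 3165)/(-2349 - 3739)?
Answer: 2013/3044 ≈ 0.66130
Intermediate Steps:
(-861 - 3165)/(-2349 - 3739) = -4026/(-6088) = -4026*(-1/6088) = 2013/3044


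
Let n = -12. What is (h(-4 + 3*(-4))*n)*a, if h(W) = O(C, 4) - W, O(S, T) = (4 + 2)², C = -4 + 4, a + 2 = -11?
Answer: 8112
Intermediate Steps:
a = -13 (a = -2 - 11 = -13)
C = 0
O(S, T) = 36 (O(S, T) = 6² = 36)
h(W) = 36 - W
(h(-4 + 3*(-4))*n)*a = ((36 - (-4 + 3*(-4)))*(-12))*(-13) = ((36 - (-4 - 12))*(-12))*(-13) = ((36 - 1*(-16))*(-12))*(-13) = ((36 + 16)*(-12))*(-13) = (52*(-12))*(-13) = -624*(-13) = 8112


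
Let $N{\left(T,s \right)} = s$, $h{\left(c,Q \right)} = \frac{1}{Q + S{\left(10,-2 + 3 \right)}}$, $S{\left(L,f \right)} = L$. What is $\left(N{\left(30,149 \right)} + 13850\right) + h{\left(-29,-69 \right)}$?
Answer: $\frac{825940}{59} \approx 13999.0$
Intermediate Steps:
$h{\left(c,Q \right)} = \frac{1}{10 + Q}$ ($h{\left(c,Q \right)} = \frac{1}{Q + 10} = \frac{1}{10 + Q}$)
$\left(N{\left(30,149 \right)} + 13850\right) + h{\left(-29,-69 \right)} = \left(149 + 13850\right) + \frac{1}{10 - 69} = 13999 + \frac{1}{-59} = 13999 - \frac{1}{59} = \frac{825940}{59}$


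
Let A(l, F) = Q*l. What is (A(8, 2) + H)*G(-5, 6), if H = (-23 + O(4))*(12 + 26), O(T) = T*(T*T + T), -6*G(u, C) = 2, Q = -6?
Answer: -706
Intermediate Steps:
G(u, C) = -1/3 (G(u, C) = -1/6*2 = -1/3)
A(l, F) = -6*l
O(T) = T*(T + T**2) (O(T) = T*(T**2 + T) = T*(T + T**2))
H = 2166 (H = (-23 + 4**2*(1 + 4))*(12 + 26) = (-23 + 16*5)*38 = (-23 + 80)*38 = 57*38 = 2166)
(A(8, 2) + H)*G(-5, 6) = (-6*8 + 2166)*(-1/3) = (-48 + 2166)*(-1/3) = 2118*(-1/3) = -706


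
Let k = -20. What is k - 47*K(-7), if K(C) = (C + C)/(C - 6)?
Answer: -918/13 ≈ -70.615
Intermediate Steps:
K(C) = 2*C/(-6 + C) (K(C) = (2*C)/(-6 + C) = 2*C/(-6 + C))
k - 47*K(-7) = -20 - 94*(-7)/(-6 - 7) = -20 - 94*(-7)/(-13) = -20 - 94*(-7)*(-1)/13 = -20 - 47*14/13 = -20 - 658/13 = -918/13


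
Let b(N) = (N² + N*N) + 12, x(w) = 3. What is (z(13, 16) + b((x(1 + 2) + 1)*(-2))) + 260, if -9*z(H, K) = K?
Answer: 3584/9 ≈ 398.22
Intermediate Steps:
z(H, K) = -K/9
b(N) = 12 + 2*N² (b(N) = (N² + N²) + 12 = 2*N² + 12 = 12 + 2*N²)
(z(13, 16) + b((x(1 + 2) + 1)*(-2))) + 260 = (-⅑*16 + (12 + 2*((3 + 1)*(-2))²)) + 260 = (-16/9 + (12 + 2*(4*(-2))²)) + 260 = (-16/9 + (12 + 2*(-8)²)) + 260 = (-16/9 + (12 + 2*64)) + 260 = (-16/9 + (12 + 128)) + 260 = (-16/9 + 140) + 260 = 1244/9 + 260 = 3584/9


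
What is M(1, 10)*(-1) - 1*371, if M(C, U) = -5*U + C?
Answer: -322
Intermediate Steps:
M(C, U) = C - 5*U
M(1, 10)*(-1) - 1*371 = (1 - 5*10)*(-1) - 1*371 = (1 - 50)*(-1) - 371 = -49*(-1) - 371 = 49 - 371 = -322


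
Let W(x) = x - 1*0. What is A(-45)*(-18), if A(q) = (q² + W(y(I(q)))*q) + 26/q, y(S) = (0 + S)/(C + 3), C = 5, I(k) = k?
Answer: -819917/20 ≈ -40996.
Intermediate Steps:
y(S) = S/8 (y(S) = (0 + S)/(5 + 3) = S/8)
W(x) = x (W(x) = x + 0 = x)
A(q) = 26/q + 9*q²/8 (A(q) = (q² + (q/8)*q) + 26/q = (q² + q²/8) + 26/q = 9*q²/8 + 26/q = 26/q + 9*q²/8)
A(-45)*(-18) = ((⅛)*(208 + 9*(-45)³)/(-45))*(-18) = ((⅛)*(-1/45)*(208 + 9*(-91125)))*(-18) = ((⅛)*(-1/45)*(208 - 820125))*(-18) = ((⅛)*(-1/45)*(-819917))*(-18) = (819917/360)*(-18) = -819917/20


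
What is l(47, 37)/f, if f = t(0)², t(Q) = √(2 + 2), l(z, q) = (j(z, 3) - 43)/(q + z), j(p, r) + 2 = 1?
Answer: -11/84 ≈ -0.13095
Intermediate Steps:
j(p, r) = -1 (j(p, r) = -2 + 1 = -1)
l(z, q) = -44/(q + z) (l(z, q) = (-1 - 43)/(q + z) = -44/(q + z))
t(Q) = 2 (t(Q) = √4 = 2)
f = 4 (f = 2² = 4)
l(47, 37)/f = -44/(37 + 47)/4 = -44/84*(¼) = -44*1/84*(¼) = -11/21*¼ = -11/84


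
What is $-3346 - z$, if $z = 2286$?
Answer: $-5632$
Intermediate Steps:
$-3346 - z = -3346 - 2286 = -5632$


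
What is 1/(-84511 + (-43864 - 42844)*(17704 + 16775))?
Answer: -1/2989689643 ≈ -3.3448e-10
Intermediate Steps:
1/(-84511 + (-43864 - 42844)*(17704 + 16775)) = 1/(-84511 - 86708*34479) = 1/(-84511 - 2989605132) = 1/(-2989689643) = -1/2989689643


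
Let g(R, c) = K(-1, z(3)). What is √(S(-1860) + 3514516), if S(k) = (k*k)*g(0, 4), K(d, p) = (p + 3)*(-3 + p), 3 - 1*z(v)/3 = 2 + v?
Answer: 2*√24230929 ≈ 9845.0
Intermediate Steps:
z(v) = 3 - 3*v (z(v) = 9 - 3*(2 + v) = 9 + (-6 - 3*v) = 3 - 3*v)
K(d, p) = (-3 + p)*(3 + p) (K(d, p) = (3 + p)*(-3 + p) = (-3 + p)*(3 + p))
g(R, c) = 27 (g(R, c) = -9 + (3 - 3*3)² = -9 + (3 - 9)² = -9 + (-6)² = -9 + 36 = 27)
S(k) = 27*k² (S(k) = (k*k)*27 = k²*27 = 27*k²)
√(S(-1860) + 3514516) = √(27*(-1860)² + 3514516) = √(27*3459600 + 3514516) = √(93409200 + 3514516) = √96923716 = 2*√24230929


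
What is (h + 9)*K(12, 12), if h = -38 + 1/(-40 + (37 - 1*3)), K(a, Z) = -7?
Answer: 1225/6 ≈ 204.17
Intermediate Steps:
h = -229/6 (h = -38 + 1/(-40 + (37 - 3)) = -38 + 1/(-40 + 34) = -38 + 1/(-6) = -38 - 1/6 = -229/6 ≈ -38.167)
(h + 9)*K(12, 12) = (-229/6 + 9)*(-7) = -175/6*(-7) = 1225/6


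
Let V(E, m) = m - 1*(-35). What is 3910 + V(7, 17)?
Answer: 3962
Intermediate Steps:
V(E, m) = 35 + m (V(E, m) = m + 35 = 35 + m)
3910 + V(7, 17) = 3910 + (35 + 17) = 3910 + 52 = 3962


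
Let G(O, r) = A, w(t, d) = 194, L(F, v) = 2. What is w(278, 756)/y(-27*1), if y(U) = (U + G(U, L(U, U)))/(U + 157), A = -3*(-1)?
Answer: -6305/6 ≈ -1050.8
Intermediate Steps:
A = 3
G(O, r) = 3
y(U) = (3 + U)/(157 + U) (y(U) = (U + 3)/(U + 157) = (3 + U)/(157 + U))
w(278, 756)/y(-27*1) = 194/(((3 - 27*1)/(157 - 27*1))) = 194/(((3 - 27)/(157 - 27))) = 194/((-24/130)) = 194/(((1/130)*(-24))) = 194/(-12/65) = 194*(-65/12) = -6305/6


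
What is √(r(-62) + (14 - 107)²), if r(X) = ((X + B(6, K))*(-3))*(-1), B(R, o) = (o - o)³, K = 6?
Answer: √8463 ≈ 91.995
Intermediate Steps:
B(R, o) = 0 (B(R, o) = 0³ = 0)
r(X) = 3*X (r(X) = ((X + 0)*(-3))*(-1) = (X*(-3))*(-1) = -3*X*(-1) = 3*X)
√(r(-62) + (14 - 107)²) = √(3*(-62) + (14 - 107)²) = √(-186 + (-93)²) = √(-186 + 8649) = √8463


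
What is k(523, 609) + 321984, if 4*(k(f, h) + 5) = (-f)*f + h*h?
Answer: 346317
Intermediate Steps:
k(f, h) = -5 - f**2/4 + h**2/4 (k(f, h) = -5 + ((-f)*f + h*h)/4 = -5 + (-f**2 + h**2)/4 = -5 + (h**2 - f**2)/4 = -5 + (-f**2/4 + h**2/4) = -5 - f**2/4 + h**2/4)
k(523, 609) + 321984 = (-5 - 1/4*523**2 + (1/4)*609**2) + 321984 = (-5 - 1/4*273529 + (1/4)*370881) + 321984 = (-5 - 273529/4 + 370881/4) + 321984 = 24333 + 321984 = 346317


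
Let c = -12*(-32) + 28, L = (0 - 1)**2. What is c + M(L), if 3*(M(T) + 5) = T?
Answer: 1222/3 ≈ 407.33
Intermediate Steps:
L = 1 (L = (-1)**2 = 1)
M(T) = -5 + T/3
c = 412 (c = 384 + 28 = 412)
c + M(L) = 412 + (-5 + (1/3)*1) = 412 + (-5 + 1/3) = 412 - 14/3 = 1222/3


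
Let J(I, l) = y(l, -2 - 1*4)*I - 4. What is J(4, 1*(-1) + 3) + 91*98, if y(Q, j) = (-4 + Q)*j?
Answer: 8962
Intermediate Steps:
y(Q, j) = j*(-4 + Q)
J(I, l) = -4 + I*(24 - 6*l) (J(I, l) = ((-2 - 1*4)*(-4 + l))*I - 4 = ((-2 - 4)*(-4 + l))*I - 4 = (-6*(-4 + l))*I - 4 = (24 - 6*l)*I - 4 = I*(24 - 6*l) - 4 = -4 + I*(24 - 6*l))
J(4, 1*(-1) + 3) + 91*98 = (-4 + 6*4*(4 - (1*(-1) + 3))) + 91*98 = (-4 + 6*4*(4 - (-1 + 3))) + 8918 = (-4 + 6*4*(4 - 1*2)) + 8918 = (-4 + 6*4*(4 - 2)) + 8918 = (-4 + 6*4*2) + 8918 = (-4 + 48) + 8918 = 44 + 8918 = 8962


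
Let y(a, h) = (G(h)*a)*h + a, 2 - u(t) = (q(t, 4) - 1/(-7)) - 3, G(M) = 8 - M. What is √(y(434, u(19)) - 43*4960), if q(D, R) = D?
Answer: 4*I*√1068074/7 ≈ 590.56*I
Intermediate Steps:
u(t) = 34/7 - t (u(t) = 2 - ((t - 1/(-7)) - 3) = 2 - ((t - 1*(-⅐)) - 3) = 2 - ((t + ⅐) - 3) = 2 - ((⅐ + t) - 3) = 2 - (-20/7 + t) = 2 + (20/7 - t) = 34/7 - t)
y(a, h) = a + a*h*(8 - h) (y(a, h) = ((8 - h)*a)*h + a = (a*(8 - h))*h + a = a*h*(8 - h) + a = a + a*h*(8 - h))
√(y(434, u(19)) - 43*4960) = √(-1*434*(-1 + (34/7 - 1*19)*(-8 + (34/7 - 1*19))) - 43*4960) = √(-1*434*(-1 + (34/7 - 19)*(-8 + (34/7 - 19))) - 213280) = √(-1*434*(-1 - 99*(-8 - 99/7)/7) - 213280) = √(-1*434*(-1 - 99/7*(-155/7)) - 213280) = √(-1*434*(-1 + 15345/49) - 213280) = √(-1*434*15296/49 - 213280) = √(-948352/7 - 213280) = √(-2441312/7) = 4*I*√1068074/7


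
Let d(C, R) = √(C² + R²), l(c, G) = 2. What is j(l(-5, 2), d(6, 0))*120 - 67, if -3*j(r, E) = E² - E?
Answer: -1267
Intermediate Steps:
j(r, E) = -E²/3 + E/3 (j(r, E) = -(E² - E)/3 = -E²/3 + E/3)
j(l(-5, 2), d(6, 0))*120 - 67 = (√(6² + 0²)*(1 - √(6² + 0²))/3)*120 - 67 = (√(36 + 0)*(1 - √(36 + 0))/3)*120 - 67 = (√36*(1 - √36)/3)*120 - 67 = ((⅓)*6*(1 - 1*6))*120 - 67 = ((⅓)*6*(1 - 6))*120 - 67 = ((⅓)*6*(-5))*120 - 67 = -10*120 - 67 = -1200 - 67 = -1267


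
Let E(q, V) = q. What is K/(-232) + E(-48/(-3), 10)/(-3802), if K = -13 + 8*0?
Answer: 22857/441032 ≈ 0.051826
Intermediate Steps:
K = -13 (K = -13 + 0 = -13)
K/(-232) + E(-48/(-3), 10)/(-3802) = -13/(-232) - 48/(-3)/(-3802) = -13*(-1/232) - 48*(-⅓)*(-1/3802) = 13/232 + 16*(-1/3802) = 13/232 - 8/1901 = 22857/441032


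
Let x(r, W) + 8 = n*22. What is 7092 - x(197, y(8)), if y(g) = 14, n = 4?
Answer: 7012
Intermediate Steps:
x(r, W) = 80 (x(r, W) = -8 + 4*22 = -8 + 88 = 80)
7092 - x(197, y(8)) = 7092 - 1*80 = 7092 - 80 = 7012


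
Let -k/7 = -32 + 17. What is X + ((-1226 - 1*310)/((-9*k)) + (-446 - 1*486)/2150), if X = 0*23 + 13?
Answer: 961147/67725 ≈ 14.192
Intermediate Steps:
k = 105 (k = -7*(-32 + 17) = -7*(-15) = 105)
X = 13 (X = 0 + 13 = 13)
X + ((-1226 - 1*310)/((-9*k)) + (-446 - 1*486)/2150) = 13 + ((-1226 - 1*310)/((-9*105)) + (-446 - 1*486)/2150) = 13 + ((-1226 - 310)/(-945) + (-446 - 486)*(1/2150)) = 13 + (-1536*(-1/945) - 932*1/2150) = 13 + (512/315 - 466/1075) = 13 + 80722/67725 = 961147/67725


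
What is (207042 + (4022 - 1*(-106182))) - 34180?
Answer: 283066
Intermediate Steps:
(207042 + (4022 - 1*(-106182))) - 34180 = (207042 + (4022 + 106182)) - 34180 = (207042 + 110204) - 34180 = 317246 - 34180 = 283066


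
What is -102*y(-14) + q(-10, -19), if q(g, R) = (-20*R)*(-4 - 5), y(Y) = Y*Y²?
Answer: 276468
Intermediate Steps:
y(Y) = Y³
q(g, R) = 180*R (q(g, R) = -20*R*(-9) = 180*R)
-102*y(-14) + q(-10, -19) = -102*(-14)³ + 180*(-19) = -102*(-2744) - 3420 = 279888 - 3420 = 276468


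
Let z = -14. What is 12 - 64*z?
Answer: 908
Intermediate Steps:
12 - 64*z = 12 - 64*(-14) = 12 + 896 = 908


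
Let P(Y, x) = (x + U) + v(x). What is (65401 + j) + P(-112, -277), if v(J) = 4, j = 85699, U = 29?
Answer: 150856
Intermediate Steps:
P(Y, x) = 33 + x (P(Y, x) = (x + 29) + 4 = (29 + x) + 4 = 33 + x)
(65401 + j) + P(-112, -277) = (65401 + 85699) + (33 - 277) = 151100 - 244 = 150856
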